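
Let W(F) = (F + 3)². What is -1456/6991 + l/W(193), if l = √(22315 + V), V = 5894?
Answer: -1456/6991 + √28209/38416 ≈ -0.20390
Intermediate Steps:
l = √28209 (l = √(22315 + 5894) = √28209 ≈ 167.96)
W(F) = (3 + F)²
-1456/6991 + l/W(193) = -1456/6991 + √28209/((3 + 193)²) = -1456*1/6991 + √28209/(196²) = -1456/6991 + √28209/38416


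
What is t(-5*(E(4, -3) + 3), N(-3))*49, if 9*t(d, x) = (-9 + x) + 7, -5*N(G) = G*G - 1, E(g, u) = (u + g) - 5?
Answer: -98/5 ≈ -19.600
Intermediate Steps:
E(g, u) = -5 + g + u (E(g, u) = (g + u) - 5 = -5 + g + u)
N(G) = ⅕ - G²/5 (N(G) = -(G*G - 1)/5 = -(G² - 1)/5 = -(-1 + G²)/5 = ⅕ - G²/5)
t(d, x) = -2/9 + x/9 (t(d, x) = ((-9 + x) + 7)/9 = (-2 + x)/9 = -2/9 + x/9)
t(-5*(E(4, -3) + 3), N(-3))*49 = (-2/9 + (⅕ - ⅕*(-3)²)/9)*49 = (-2/9 + (⅕ - ⅕*9)/9)*49 = (-2/9 + (⅕ - 9/5)/9)*49 = (-2/9 + (⅑)*(-8/5))*49 = (-2/9 - 8/45)*49 = -⅖*49 = -98/5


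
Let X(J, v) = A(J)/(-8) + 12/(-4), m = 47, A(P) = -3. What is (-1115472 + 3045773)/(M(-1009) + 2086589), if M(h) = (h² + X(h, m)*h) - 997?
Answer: 15442408/24850573 ≈ 0.62141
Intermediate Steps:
X(J, v) = -21/8 (X(J, v) = -3/(-8) + 12/(-4) = -3*(-⅛) + 12*(-¼) = 3/8 - 3 = -21/8)
M(h) = -997 + h² - 21*h/8 (M(h) = (h² - 21*h/8) - 997 = -997 + h² - 21*h/8)
(-1115472 + 3045773)/(M(-1009) + 2086589) = (-1115472 + 3045773)/((-997 + (-1009)² - 21/8*(-1009)) + 2086589) = 1930301/((-997 + 1018081 + 21189/8) + 2086589) = 1930301/(8157861/8 + 2086589) = 1930301/(24850573/8) = 1930301*(8/24850573) = 15442408/24850573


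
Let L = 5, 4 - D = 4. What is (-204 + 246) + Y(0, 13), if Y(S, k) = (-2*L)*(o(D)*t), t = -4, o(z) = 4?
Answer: 202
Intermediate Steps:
D = 0 (D = 4 - 1*4 = 4 - 4 = 0)
Y(S, k) = 160 (Y(S, k) = (-2*5)*(4*(-4)) = -10*(-16) = 160)
(-204 + 246) + Y(0, 13) = (-204 + 246) + 160 = 42 + 160 = 202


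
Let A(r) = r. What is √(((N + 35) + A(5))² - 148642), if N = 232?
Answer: I*√74658 ≈ 273.24*I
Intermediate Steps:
√(((N + 35) + A(5))² - 148642) = √(((232 + 35) + 5)² - 148642) = √((267 + 5)² - 148642) = √(272² - 148642) = √(73984 - 148642) = √(-74658) = I*√74658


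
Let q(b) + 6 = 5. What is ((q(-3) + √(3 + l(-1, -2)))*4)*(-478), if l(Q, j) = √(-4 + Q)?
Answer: 1912 - 1912*√(3 + I*√5) ≈ -1598.4 - 1164.3*I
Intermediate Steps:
q(b) = -1 (q(b) = -6 + 5 = -1)
((q(-3) + √(3 + l(-1, -2)))*4)*(-478) = ((-1 + √(3 + √(-4 - 1)))*4)*(-478) = ((-1 + √(3 + √(-5)))*4)*(-478) = ((-1 + √(3 + I*√5))*4)*(-478) = (-4 + 4*√(3 + I*√5))*(-478) = 1912 - 1912*√(3 + I*√5)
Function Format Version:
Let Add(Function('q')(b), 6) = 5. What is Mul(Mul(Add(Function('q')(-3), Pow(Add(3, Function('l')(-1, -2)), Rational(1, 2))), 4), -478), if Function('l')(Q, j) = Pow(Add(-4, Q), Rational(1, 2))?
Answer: Add(1912, Mul(-1912, Pow(Add(3, Mul(I, Pow(5, Rational(1, 2)))), Rational(1, 2)))) ≈ Add(-1598.4, Mul(-1164.3, I))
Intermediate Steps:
Function('q')(b) = -1 (Function('q')(b) = Add(-6, 5) = -1)
Mul(Mul(Add(Function('q')(-3), Pow(Add(3, Function('l')(-1, -2)), Rational(1, 2))), 4), -478) = Mul(Mul(Add(-1, Pow(Add(3, Pow(Add(-4, -1), Rational(1, 2))), Rational(1, 2))), 4), -478) = Mul(Mul(Add(-1, Pow(Add(3, Pow(-5, Rational(1, 2))), Rational(1, 2))), 4), -478) = Mul(Mul(Add(-1, Pow(Add(3, Mul(I, Pow(5, Rational(1, 2)))), Rational(1, 2))), 4), -478) = Mul(Add(-4, Mul(4, Pow(Add(3, Mul(I, Pow(5, Rational(1, 2)))), Rational(1, 2)))), -478) = Add(1912, Mul(-1912, Pow(Add(3, Mul(I, Pow(5, Rational(1, 2)))), Rational(1, 2))))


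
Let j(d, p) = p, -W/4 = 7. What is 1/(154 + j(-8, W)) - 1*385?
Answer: -48509/126 ≈ -384.99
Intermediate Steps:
W = -28 (W = -4*7 = -28)
1/(154 + j(-8, W)) - 1*385 = 1/(154 - 28) - 1*385 = 1/126 - 385 = -48509/126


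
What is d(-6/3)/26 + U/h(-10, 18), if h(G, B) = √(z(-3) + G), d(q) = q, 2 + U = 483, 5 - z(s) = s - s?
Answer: -1/13 - 481*I*√5/5 ≈ -0.076923 - 215.11*I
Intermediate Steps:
z(s) = 5 (z(s) = 5 - (s - s) = 5 - 1*0 = 5 + 0 = 5)
U = 481 (U = -2 + 483 = 481)
h(G, B) = √(5 + G)
d(-6/3)/26 + U/h(-10, 18) = -6/3/26 + 481/(√(5 - 10)) = -6*⅓*(1/26) + 481/(√(-5)) = -2*1/26 + 481/((I*√5)) = -1/13 + 481*(-I*√5/5) = -1/13 - 481*I*√5/5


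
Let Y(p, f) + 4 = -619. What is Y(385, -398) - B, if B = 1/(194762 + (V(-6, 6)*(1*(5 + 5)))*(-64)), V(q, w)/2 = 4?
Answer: -118146967/189642 ≈ -623.00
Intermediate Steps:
Y(p, f) = -623 (Y(p, f) = -4 - 619 = -623)
V(q, w) = 8 (V(q, w) = 2*4 = 8)
B = 1/189642 (B = 1/(194762 + (8*(1*(5 + 5)))*(-64)) = 1/(194762 + (8*(1*10))*(-64)) = 1/(194762 + (8*10)*(-64)) = 1/(194762 + 80*(-64)) = 1/(194762 - 5120) = 1/189642 ≈ 5.2731e-6)
Y(385, -398) - B = -623 - 1*1/189642 = -623 - 1/189642 = -118146967/189642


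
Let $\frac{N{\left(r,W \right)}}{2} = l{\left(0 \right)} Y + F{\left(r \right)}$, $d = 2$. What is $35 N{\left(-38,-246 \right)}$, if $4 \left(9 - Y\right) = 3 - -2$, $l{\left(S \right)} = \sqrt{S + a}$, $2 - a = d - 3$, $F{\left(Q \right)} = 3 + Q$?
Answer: $-2450 + \frac{1085 \sqrt{3}}{2} \approx -1510.4$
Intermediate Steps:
$a = 3$ ($a = 2 - \left(2 - 3\right) = 2 - -1 = 2 + 1 = 3$)
$l{\left(S \right)} = \sqrt{3 + S}$ ($l{\left(S \right)} = \sqrt{S + 3} = \sqrt{3 + S}$)
$Y = \frac{31}{4}$ ($Y = 9 - \frac{3 - -2}{4} = 9 - \frac{3 + 2}{4} = 9 - \frac{5}{4} = \frac{31}{4} \approx 7.75$)
$N{\left(r,W \right)} = 6 + 2 r + \frac{31 \sqrt{3}}{2}$ ($N{\left(r,W \right)} = 2 \left(\sqrt{3 + 0} \cdot \frac{31}{4} + \left(3 + r\right)\right) = 2 \left(\sqrt{3} \cdot \frac{31}{4} + \left(3 + r\right)\right) = 2 \left(\frac{31 \sqrt{3}}{4} + \left(3 + r\right)\right) = 2 \left(3 + r + \frac{31 \sqrt{3}}{4}\right) = 6 + 2 r + \frac{31 \sqrt{3}}{2}$)
$35 N{\left(-38,-246 \right)} = 35 \left(6 + 2 \left(-38\right) + \frac{31 \sqrt{3}}{2}\right) = 35 \left(6 - 76 + \frac{31 \sqrt{3}}{2}\right) = 35 \left(-70 + \frac{31 \sqrt{3}}{2}\right) = -2450 + \frac{1085 \sqrt{3}}{2}$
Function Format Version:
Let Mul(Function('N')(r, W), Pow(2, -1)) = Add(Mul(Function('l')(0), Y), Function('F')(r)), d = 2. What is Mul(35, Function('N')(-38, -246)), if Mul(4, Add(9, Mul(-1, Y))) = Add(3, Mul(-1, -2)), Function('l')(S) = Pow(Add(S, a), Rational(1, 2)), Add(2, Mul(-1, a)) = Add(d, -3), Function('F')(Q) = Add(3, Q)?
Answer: Add(-2450, Mul(Rational(1085, 2), Pow(3, Rational(1, 2)))) ≈ -1510.4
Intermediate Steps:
a = 3 (a = Add(2, Mul(-1, Add(2, -3))) = Add(2, Mul(-1, -1)) = Add(2, 1) = 3)
Function('l')(S) = Pow(Add(3, S), Rational(1, 2)) (Function('l')(S) = Pow(Add(S, 3), Rational(1, 2)) = Pow(Add(3, S), Rational(1, 2)))
Y = Rational(31, 4) (Y = Add(9, Mul(Rational(-1, 4), Add(3, Mul(-1, -2)))) = Add(9, Mul(Rational(-1, 4), Add(3, 2))) = Add(9, Mul(Rational(-1, 4), 5)) = Add(9, Rational(-5, 4)) = Rational(31, 4) ≈ 7.7500)
Function('N')(r, W) = Add(6, Mul(2, r), Mul(Rational(31, 2), Pow(3, Rational(1, 2)))) (Function('N')(r, W) = Mul(2, Add(Mul(Pow(Add(3, 0), Rational(1, 2)), Rational(31, 4)), Add(3, r))) = Mul(2, Add(Mul(Pow(3, Rational(1, 2)), Rational(31, 4)), Add(3, r))) = Mul(2, Add(Mul(Rational(31, 4), Pow(3, Rational(1, 2))), Add(3, r))) = Mul(2, Add(3, r, Mul(Rational(31, 4), Pow(3, Rational(1, 2))))) = Add(6, Mul(2, r), Mul(Rational(31, 2), Pow(3, Rational(1, 2)))))
Mul(35, Function('N')(-38, -246)) = Mul(35, Add(6, Mul(2, -38), Mul(Rational(31, 2), Pow(3, Rational(1, 2))))) = Mul(35, Add(6, -76, Mul(Rational(31, 2), Pow(3, Rational(1, 2))))) = Mul(35, Add(-70, Mul(Rational(31, 2), Pow(3, Rational(1, 2))))) = Add(-2450, Mul(Rational(1085, 2), Pow(3, Rational(1, 2))))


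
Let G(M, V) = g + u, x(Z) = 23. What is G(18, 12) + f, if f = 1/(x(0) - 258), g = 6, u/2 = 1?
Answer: 1879/235 ≈ 7.9957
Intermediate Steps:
u = 2 (u = 2*1 = 2)
G(M, V) = 8 (G(M, V) = 6 + 2 = 8)
f = -1/235 (f = 1/(23 - 258) = 1/(-235) = -1/235 ≈ -0.0042553)
G(18, 12) + f = 8 - 1/235 = 1879/235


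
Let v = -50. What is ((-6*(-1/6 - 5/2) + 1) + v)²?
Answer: 1089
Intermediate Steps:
((-6*(-1/6 - 5/2) + 1) + v)² = ((-6*(-1/6 - 5/2) + 1) - 50)² = ((-6*(-1*⅙ - 5*½) + 1) - 50)² = ((-6*(-⅙ - 5/2) + 1) - 50)² = ((-6*(-8/3) + 1) - 50)² = ((16 + 1) - 50)² = (17 - 50)² = (-33)² = 1089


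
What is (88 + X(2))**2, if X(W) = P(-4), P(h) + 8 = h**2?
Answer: 9216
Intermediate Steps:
P(h) = -8 + h**2
X(W) = 8 (X(W) = -8 + (-4)**2 = -8 + 16 = 8)
(88 + X(2))**2 = (88 + 8)**2 = 96**2 = 9216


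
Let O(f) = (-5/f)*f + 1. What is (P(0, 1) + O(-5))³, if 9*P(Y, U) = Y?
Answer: -64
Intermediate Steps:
P(Y, U) = Y/9
O(f) = -4 (O(f) = -5 + 1 = -4)
(P(0, 1) + O(-5))³ = ((⅑)*0 - 4)³ = (0 - 4)³ = (-4)³ = -64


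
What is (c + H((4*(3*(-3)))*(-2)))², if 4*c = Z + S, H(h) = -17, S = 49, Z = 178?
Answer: 25281/16 ≈ 1580.1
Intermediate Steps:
c = 227/4 (c = (178 + 49)/4 = (¼)*227 = 227/4 ≈ 56.750)
(c + H((4*(3*(-3)))*(-2)))² = (227/4 - 17)² = (159/4)² = 25281/16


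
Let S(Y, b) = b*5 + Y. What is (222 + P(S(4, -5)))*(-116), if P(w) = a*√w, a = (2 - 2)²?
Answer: -25752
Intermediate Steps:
S(Y, b) = Y + 5*b (S(Y, b) = 5*b + Y = Y + 5*b)
a = 0 (a = 0² = 0)
P(w) = 0 (P(w) = 0*√w = 0)
(222 + P(S(4, -5)))*(-116) = (222 + 0)*(-116) = 222*(-116) = -25752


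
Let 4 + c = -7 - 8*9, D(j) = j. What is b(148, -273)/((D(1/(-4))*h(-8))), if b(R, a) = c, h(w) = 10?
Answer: 166/5 ≈ 33.200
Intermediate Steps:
c = -83 (c = -4 + (-7 - 8*9) = -4 + (-7 - 72) = -4 - 79 = -83)
b(R, a) = -83
b(148, -273)/((D(1/(-4))*h(-8))) = -83/(10/(-4)) = -83/((-¼*10)) = -83/(-5/2) = -83*(-⅖) = 166/5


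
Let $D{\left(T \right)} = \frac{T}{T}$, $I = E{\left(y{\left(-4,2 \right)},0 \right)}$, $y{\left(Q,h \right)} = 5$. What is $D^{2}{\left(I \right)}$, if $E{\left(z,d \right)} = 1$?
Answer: $1$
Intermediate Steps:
$I = 1$
$D{\left(T \right)} = 1$
$D^{2}{\left(I \right)} = 1^{2} = 1$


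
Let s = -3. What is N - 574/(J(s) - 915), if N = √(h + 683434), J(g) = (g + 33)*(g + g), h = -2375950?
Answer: 574/1095 + 2*I*√423129 ≈ 0.5242 + 1301.0*I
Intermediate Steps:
J(g) = 2*g*(33 + g) (J(g) = (33 + g)*(2*g) = 2*g*(33 + g))
N = 2*I*√423129 (N = √(-2375950 + 683434) = √(-1692516) = 2*I*√423129 ≈ 1301.0*I)
N - 574/(J(s) - 915) = 2*I*√423129 - 574/(2*(-3)*(33 - 3) - 915) = 2*I*√423129 - 574/(2*(-3)*30 - 915) = 2*I*√423129 - 574/(-180 - 915) = 2*I*√423129 - 574/(-1095) = 2*I*√423129 - (-1)*574/1095 = 2*I*√423129 - 1*(-574/1095) = 2*I*√423129 + 574/1095 = 574/1095 + 2*I*√423129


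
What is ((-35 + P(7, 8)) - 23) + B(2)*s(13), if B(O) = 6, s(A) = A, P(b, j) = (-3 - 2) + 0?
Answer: 15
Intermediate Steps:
P(b, j) = -5 (P(b, j) = -5 + 0 = -5)
((-35 + P(7, 8)) - 23) + B(2)*s(13) = ((-35 - 5) - 23) + 6*13 = (-40 - 23) + 78 = -63 + 78 = 15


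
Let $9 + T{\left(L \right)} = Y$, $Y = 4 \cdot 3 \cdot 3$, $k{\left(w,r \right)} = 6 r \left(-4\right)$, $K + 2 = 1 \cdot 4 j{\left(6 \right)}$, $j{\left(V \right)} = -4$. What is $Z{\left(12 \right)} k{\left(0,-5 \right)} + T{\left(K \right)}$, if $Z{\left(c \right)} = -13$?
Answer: $-1533$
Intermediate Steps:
$K = -18$ ($K = -2 + 1 \cdot 4 \left(-4\right) = -2 + 4 \left(-4\right) = -2 - 16 = -18$)
$k{\left(w,r \right)} = - 24 r$
$Y = 36$ ($Y = 12 \cdot 3 = 36$)
$T{\left(L \right)} = 27$ ($T{\left(L \right)} = -9 + 36 = 27$)
$Z{\left(12 \right)} k{\left(0,-5 \right)} + T{\left(K \right)} = - 13 \left(\left(-24\right) \left(-5\right)\right) + 27 = \left(-13\right) 120 + 27 = -1560 + 27 = -1533$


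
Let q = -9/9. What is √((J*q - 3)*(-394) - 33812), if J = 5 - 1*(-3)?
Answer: 17*I*√102 ≈ 171.69*I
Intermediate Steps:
J = 8 (J = 5 + 3 = 8)
q = -1 (q = -9*⅑ = -1)
√((J*q - 3)*(-394) - 33812) = √((8*(-1) - 3)*(-394) - 33812) = √((-8 - 3)*(-394) - 33812) = √(-11*(-394) - 33812) = √(4334 - 33812) = √(-29478) = 17*I*√102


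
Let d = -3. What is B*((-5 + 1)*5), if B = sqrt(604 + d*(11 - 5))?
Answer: -20*sqrt(586) ≈ -484.15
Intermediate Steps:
B = sqrt(586) (B = sqrt(604 - 3*(11 - 5)) = sqrt(604 - 3*6) = sqrt(604 - 18) = sqrt(586) ≈ 24.207)
B*((-5 + 1)*5) = sqrt(586)*((-5 + 1)*5) = sqrt(586)*(-4*5) = sqrt(586)*(-20) = -20*sqrt(586)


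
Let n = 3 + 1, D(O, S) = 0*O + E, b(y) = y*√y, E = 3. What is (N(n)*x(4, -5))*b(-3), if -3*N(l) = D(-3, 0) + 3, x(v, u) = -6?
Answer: -36*I*√3 ≈ -62.354*I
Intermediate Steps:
b(y) = y^(3/2)
D(O, S) = 3 (D(O, S) = 0*O + 3 = 0 + 3 = 3)
n = 4
N(l) = -2 (N(l) = -(3 + 3)/3 = -⅓*6 = -2)
(N(n)*x(4, -5))*b(-3) = (-2*(-6))*(-3)^(3/2) = 12*(-3*I*√3) = -36*I*√3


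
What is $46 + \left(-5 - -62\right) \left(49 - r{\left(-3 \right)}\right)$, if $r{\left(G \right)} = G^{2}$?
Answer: $2326$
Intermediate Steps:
$46 + \left(-5 - -62\right) \left(49 - r{\left(-3 \right)}\right) = 46 + \left(-5 - -62\right) \left(49 - \left(-3\right)^{2}\right) = 46 + \left(-5 + 62\right) \left(49 - 9\right) = 46 + 57 \left(49 - 9\right) = 46 + 57 \cdot 40 = 46 + 2280 = 2326$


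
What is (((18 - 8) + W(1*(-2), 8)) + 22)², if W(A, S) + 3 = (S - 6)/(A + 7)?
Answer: 21609/25 ≈ 864.36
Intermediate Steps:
W(A, S) = -3 + (-6 + S)/(7 + A) (W(A, S) = -3 + (S - 6)/(A + 7) = -3 + (-6 + S)/(7 + A))
(((18 - 8) + W(1*(-2), 8)) + 22)² = (((18 - 8) + (-27 + 8 - 3*(-2))/(7 + 1*(-2))) + 22)² = ((10 + (-27 + 8 - 3*(-2))/(7 - 2)) + 22)² = ((10 + (-27 + 8 + 6)/5) + 22)² = ((10 + (⅕)*(-13)) + 22)² = ((10 - 13/5) + 22)² = (37/5 + 22)² = (147/5)² = 21609/25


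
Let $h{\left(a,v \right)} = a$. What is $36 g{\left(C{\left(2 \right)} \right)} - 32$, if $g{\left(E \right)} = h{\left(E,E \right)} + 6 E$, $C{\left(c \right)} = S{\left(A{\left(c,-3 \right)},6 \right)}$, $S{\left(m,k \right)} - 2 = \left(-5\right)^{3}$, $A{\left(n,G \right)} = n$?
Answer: $-31028$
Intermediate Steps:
$S{\left(m,k \right)} = -123$ ($S{\left(m,k \right)} = 2 + \left(-5\right)^{3} = 2 - 125 = -123$)
$C{\left(c \right)} = -123$
$g{\left(E \right)} = 7 E$ ($g{\left(E \right)} = E + 6 E = 7 E$)
$36 g{\left(C{\left(2 \right)} \right)} - 32 = 36 \cdot 7 \left(-123\right) - 32 = 36 \left(-861\right) - 32 = -30996 - 32 = -31028$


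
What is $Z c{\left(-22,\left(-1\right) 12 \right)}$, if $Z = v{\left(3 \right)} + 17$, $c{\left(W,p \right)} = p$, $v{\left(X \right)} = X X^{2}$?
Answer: $-528$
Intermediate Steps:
$v{\left(X \right)} = X^{3}$
$Z = 44$ ($Z = 3^{3} + 17 = 27 + 17 = 44$)
$Z c{\left(-22,\left(-1\right) 12 \right)} = 44 \left(\left(-1\right) 12\right) = 44 \left(-12\right) = -528$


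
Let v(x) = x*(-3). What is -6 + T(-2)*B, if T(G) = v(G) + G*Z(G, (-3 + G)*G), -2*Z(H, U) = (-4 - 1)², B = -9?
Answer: -285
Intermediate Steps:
v(x) = -3*x
Z(H, U) = -25/2 (Z(H, U) = -(-4 - 1)²/2 = -½*(-5)² = -½*25 = -25/2)
T(G) = -31*G/2 (T(G) = -3*G + G*(-25/2) = -3*G - 25*G/2 = -31*G/2)
-6 + T(-2)*B = -6 - 31/2*(-2)*(-9) = -6 + 31*(-9) = -6 - 279 = -285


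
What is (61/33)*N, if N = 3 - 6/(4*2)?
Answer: 183/44 ≈ 4.1591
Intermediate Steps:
N = 9/4 (N = 3 - 6/8 = 3 - 1*¾ = 3 - ¾ = 9/4 ≈ 2.2500)
(61/33)*N = (61/33)*(9/4) = 183/44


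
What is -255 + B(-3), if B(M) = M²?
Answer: -246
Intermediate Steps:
-255 + B(-3) = -255 + (-3)² = -255 + 9 = -246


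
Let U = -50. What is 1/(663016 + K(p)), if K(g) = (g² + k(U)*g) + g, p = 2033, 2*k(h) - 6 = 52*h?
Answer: 1/2161337 ≈ 4.6268e-7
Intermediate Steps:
k(h) = 3 + 26*h (k(h) = 3 + (52*h)/2 = 3 + 26*h)
K(g) = g² - 1296*g (K(g) = (g² + (3 + 26*(-50))*g) + g = (g² + (3 - 1300)*g) + g = (g² - 1297*g) + g = g² - 1296*g)
1/(663016 + K(p)) = 1/(663016 + 2033*(-1296 + 2033)) = 1/(663016 + 2033*737) = 1/(663016 + 1498321) = 1/2161337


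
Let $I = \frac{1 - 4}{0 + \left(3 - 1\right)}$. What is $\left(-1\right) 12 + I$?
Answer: $- \frac{27}{2} \approx -13.5$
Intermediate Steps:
$I = - \frac{3}{2}$ ($I = - \frac{3}{0 + \left(3 - 1\right)} = - \frac{3}{0 + 2} = - \frac{3}{2} \approx -1.5$)
$\left(-1\right) 12 + I = \left(-1\right) 12 - \frac{3}{2} = -12 - \frac{3}{2} = - \frac{27}{2}$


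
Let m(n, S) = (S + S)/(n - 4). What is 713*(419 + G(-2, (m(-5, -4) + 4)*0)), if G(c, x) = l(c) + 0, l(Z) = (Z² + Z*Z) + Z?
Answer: 303025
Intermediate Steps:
l(Z) = Z + 2*Z² (l(Z) = (Z² + Z²) + Z = 2*Z² + Z = Z + 2*Z²)
m(n, S) = 2*S/(-4 + n) (m(n, S) = (2*S)/(-4 + n) = 2*S/(-4 + n))
G(c, x) = c*(1 + 2*c) (G(c, x) = c*(1 + 2*c) + 0 = c*(1 + 2*c))
713*(419 + G(-2, (m(-5, -4) + 4)*0)) = 713*(419 - 2*(1 + 2*(-2))) = 713*(419 - 2*(1 - 4)) = 713*(419 - 2*(-3)) = 713*(419 + 6) = 713*425 = 303025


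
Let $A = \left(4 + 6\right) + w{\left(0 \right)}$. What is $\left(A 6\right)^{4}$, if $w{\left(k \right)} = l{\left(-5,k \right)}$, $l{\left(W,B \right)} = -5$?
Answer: $810000$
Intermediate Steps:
$w{\left(k \right)} = -5$
$A = 5$ ($A = \left(4 + 6\right) - 5 = 10 - 5 = 5$)
$\left(A 6\right)^{4} = \left(5 \cdot 6\right)^{4} = 30^{4} = 810000$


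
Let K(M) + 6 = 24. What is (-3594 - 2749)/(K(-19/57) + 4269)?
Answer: -6343/4287 ≈ -1.4796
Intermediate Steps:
K(M) = 18 (K(M) = -6 + 24 = 18)
(-3594 - 2749)/(K(-19/57) + 4269) = (-3594 - 2749)/(18 + 4269) = -6343/4287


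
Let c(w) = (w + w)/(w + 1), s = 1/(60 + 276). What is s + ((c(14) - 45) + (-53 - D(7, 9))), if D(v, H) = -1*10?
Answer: -48233/560 ≈ -86.130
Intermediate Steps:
s = 1/336 ≈ 0.0029762
c(w) = 2*w/(1 + w) (c(w) = (2*w)/(1 + w) = 2*w/(1 + w))
D(v, H) = -10
s + ((c(14) - 45) + (-53 - D(7, 9))) = 1/336 + ((2*14/(1 + 14) - 45) + (-53 - 1*(-10))) = 1/336 + ((2*14/15 - 45) + (-53 + 10)) = 1/336 + ((2*14*(1/15) - 45) - 43) = 1/336 + ((28/15 - 45) - 43) = 1/336 + (-647/15 - 43) = 1/336 - 1292/15 = -48233/560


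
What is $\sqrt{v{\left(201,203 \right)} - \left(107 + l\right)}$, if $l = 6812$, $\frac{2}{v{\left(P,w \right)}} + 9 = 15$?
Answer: $\frac{2 i \sqrt{15567}}{3} \approx 83.178 i$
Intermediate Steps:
$v{\left(P,w \right)} = \frac{1}{3}$ ($v{\left(P,w \right)} = \frac{2}{-9 + 15} = \frac{2}{6} = 2 \cdot \frac{1}{6} = \frac{1}{3}$)
$\sqrt{v{\left(201,203 \right)} - \left(107 + l\right)} = \sqrt{\frac{1}{3} + \left(\left(3923 - 4030\right) - 6812\right)} = \sqrt{\frac{1}{3} - 6919} = \sqrt{- \frac{20756}{3}} = \frac{2 i \sqrt{15567}}{3}$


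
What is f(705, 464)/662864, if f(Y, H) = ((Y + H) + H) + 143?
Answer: 111/41429 ≈ 0.0026793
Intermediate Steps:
f(Y, H) = 143 + Y + 2*H (f(Y, H) = ((H + Y) + H) + 143 = (Y + 2*H) + 143 = 143 + Y + 2*H)
f(705, 464)/662864 = (143 + 705 + 2*464)/662864 = (143 + 705 + 928)*(1/662864) = 1776*(1/662864) = 111/41429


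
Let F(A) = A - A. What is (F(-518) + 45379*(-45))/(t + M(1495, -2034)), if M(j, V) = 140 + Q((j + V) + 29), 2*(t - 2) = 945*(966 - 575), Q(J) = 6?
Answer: -4084110/369791 ≈ -11.044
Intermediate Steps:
F(A) = 0
t = 369499/2 (t = 2 + (945*(966 - 575))/2 = 2 + (945*391)/2 = 2 + (½)*369495 = 2 + 369495/2 = 369499/2 ≈ 1.8475e+5)
M(j, V) = 146 (M(j, V) = 140 + 6 = 146)
(F(-518) + 45379*(-45))/(t + M(1495, -2034)) = (0 + 45379*(-45))/(369499/2 + 146) = (0 - 2042055)/(369791/2) = -2042055*2/369791 = -4084110/369791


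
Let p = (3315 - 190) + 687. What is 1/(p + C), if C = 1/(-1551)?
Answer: 1551/5912411 ≈ 0.00026233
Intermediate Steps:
C = -1/1551 ≈ -0.00064475
p = 3812 (p = 3125 + 687 = 3812)
1/(p + C) = 1/(3812 - 1/1551) = 1/(5912411/1551) = 1551/5912411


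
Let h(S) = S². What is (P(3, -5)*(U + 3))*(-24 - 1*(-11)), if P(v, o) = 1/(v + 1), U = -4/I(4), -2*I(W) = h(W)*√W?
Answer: -169/16 ≈ -10.563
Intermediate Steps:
I(W) = -W^(5/2)/2 (I(W) = -W²*√W/2 = -W^(5/2)/2)
U = ¼ (U = -4/((-4^(5/2)/2)) = -4/((-½*32)) = -4/(-16) = -4*(-1/16) = ¼ ≈ 0.25000)
P(v, o) = 1/(1 + v)
(P(3, -5)*(U + 3))*(-24 - 1*(-11)) = ((¼ + 3)/(1 + 3))*(-24 - 1*(-11)) = ((13/4)/4)*(-24 + 11) = ((¼)*(13/4))*(-13) = (13/16)*(-13) = -169/16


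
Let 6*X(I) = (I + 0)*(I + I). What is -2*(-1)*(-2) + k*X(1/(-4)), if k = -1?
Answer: -193/48 ≈ -4.0208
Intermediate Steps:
X(I) = I²/3 (X(I) = ((I + 0)*(I + I))/6 = (I*(2*I))/6 = (2*I²)/6 = I²/3)
-2*(-1)*(-2) + k*X(1/(-4)) = -2*(-1)*(-2) - (1/(-4))²/3 = 2*(-2) - (-¼)²/3 = -4 - 1/(3*16) = -4 - 1*1/48 = -4 - 1/48 = -193/48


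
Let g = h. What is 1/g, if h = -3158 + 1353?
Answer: -1/1805 ≈ -0.00055402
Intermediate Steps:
h = -1805
g = -1805
1/g = 1/(-1805) = -1/1805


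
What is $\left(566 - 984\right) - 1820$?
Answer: $-2238$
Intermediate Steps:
$\left(566 - 984\right) - 1820 = -418 - 1820 = -2238$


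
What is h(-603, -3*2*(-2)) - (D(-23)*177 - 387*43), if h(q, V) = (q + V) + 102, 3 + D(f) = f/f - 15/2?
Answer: 35667/2 ≈ 17834.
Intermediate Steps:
D(f) = -19/2 (D(f) = -3 + (f/f - 15/2) = -3 + (1 - 15*½) = -3 + (1 - 15/2) = -3 - 13/2 = -19/2)
h(q, V) = 102 + V + q (h(q, V) = (V + q) + 102 = 102 + V + q)
h(-603, -3*2*(-2)) - (D(-23)*177 - 387*43) = (102 - 3*2*(-2) - 603) - (-19/2*177 - 387*43) = (102 - 6*(-2) - 603) - (-3363/2 - 16641) = (102 + 12 - 603) - 1*(-36645/2) = -489 + 36645/2 = 35667/2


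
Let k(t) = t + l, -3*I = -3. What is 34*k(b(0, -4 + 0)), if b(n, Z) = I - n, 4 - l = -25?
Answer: 1020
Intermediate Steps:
l = 29 (l = 4 - 1*(-25) = 4 + 25 = 29)
I = 1 (I = -1/3*(-3) = 1)
b(n, Z) = 1 - n
k(t) = 29 + t (k(t) = t + 29 = 29 + t)
34*k(b(0, -4 + 0)) = 34*(29 + (1 - 1*0)) = 34*(29 + (1 + 0)) = 34*(29 + 1) = 34*30 = 1020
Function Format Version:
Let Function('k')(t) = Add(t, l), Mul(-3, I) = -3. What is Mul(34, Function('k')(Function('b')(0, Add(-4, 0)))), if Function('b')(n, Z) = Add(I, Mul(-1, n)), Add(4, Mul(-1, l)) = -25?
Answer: 1020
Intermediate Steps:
l = 29 (l = Add(4, Mul(-1, -25)) = Add(4, 25) = 29)
I = 1 (I = Mul(Rational(-1, 3), -3) = 1)
Function('b')(n, Z) = Add(1, Mul(-1, n))
Function('k')(t) = Add(29, t) (Function('k')(t) = Add(t, 29) = Add(29, t))
Mul(34, Function('k')(Function('b')(0, Add(-4, 0)))) = Mul(34, Add(29, Add(1, Mul(-1, 0)))) = Mul(34, Add(29, Add(1, 0))) = Mul(34, Add(29, 1)) = Mul(34, 30) = 1020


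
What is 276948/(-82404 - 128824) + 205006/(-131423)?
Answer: -19925086093/6940054361 ≈ -2.8710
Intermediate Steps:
276948/(-82404 - 128824) + 205006/(-131423) = 276948/(-211228) + 205006*(-1/131423) = 276948*(-1/211228) - 205006/131423 = -69237/52807 - 205006/131423 = -19925086093/6940054361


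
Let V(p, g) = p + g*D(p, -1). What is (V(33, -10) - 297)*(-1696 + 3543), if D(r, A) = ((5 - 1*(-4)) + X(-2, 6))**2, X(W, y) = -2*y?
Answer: -653838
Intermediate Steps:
D(r, A) = 9 (D(r, A) = ((5 - 1*(-4)) - 2*6)**2 = ((5 + 4) - 12)**2 = (9 - 12)**2 = (-3)**2 = 9)
V(p, g) = p + 9*g (V(p, g) = p + g*9 = p + 9*g)
(V(33, -10) - 297)*(-1696 + 3543) = ((33 + 9*(-10)) - 297)*(-1696 + 3543) = ((33 - 90) - 297)*1847 = (-57 - 297)*1847 = -354*1847 = -653838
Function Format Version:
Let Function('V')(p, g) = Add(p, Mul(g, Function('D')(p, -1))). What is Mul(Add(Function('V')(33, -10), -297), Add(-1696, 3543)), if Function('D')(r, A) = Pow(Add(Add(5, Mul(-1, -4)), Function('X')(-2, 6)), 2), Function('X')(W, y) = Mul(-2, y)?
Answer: -653838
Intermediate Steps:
Function('D')(r, A) = 9 (Function('D')(r, A) = Pow(Add(Add(5, Mul(-1, -4)), Mul(-2, 6)), 2) = Pow(Add(Add(5, 4), -12), 2) = Pow(Add(9, -12), 2) = Pow(-3, 2) = 9)
Function('V')(p, g) = Add(p, Mul(9, g)) (Function('V')(p, g) = Add(p, Mul(g, 9)) = Add(p, Mul(9, g)))
Mul(Add(Function('V')(33, -10), -297), Add(-1696, 3543)) = Mul(Add(Add(33, Mul(9, -10)), -297), Add(-1696, 3543)) = Mul(Add(Add(33, -90), -297), 1847) = Mul(Add(-57, -297), 1847) = Mul(-354, 1847) = -653838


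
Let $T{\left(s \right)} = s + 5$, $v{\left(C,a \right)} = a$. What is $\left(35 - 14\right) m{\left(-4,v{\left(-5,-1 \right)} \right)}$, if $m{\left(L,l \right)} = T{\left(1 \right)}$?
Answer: $126$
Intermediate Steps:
$T{\left(s \right)} = 5 + s$
$m{\left(L,l \right)} = 6$ ($m{\left(L,l \right)} = 5 + 1 = 6$)
$\left(35 - 14\right) m{\left(-4,v{\left(-5,-1 \right)} \right)} = \left(35 - 14\right) 6 = 21 \cdot 6 = 126$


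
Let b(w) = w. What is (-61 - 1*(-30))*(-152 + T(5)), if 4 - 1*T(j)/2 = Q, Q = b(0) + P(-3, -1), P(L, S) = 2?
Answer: 4588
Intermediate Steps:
Q = 2 (Q = 0 + 2 = 2)
T(j) = 4 (T(j) = 8 - 2*2 = 8 - 4 = 4)
(-61 - 1*(-30))*(-152 + T(5)) = (-61 - 1*(-30))*(-152 + 4) = (-61 + 30)*(-148) = -31*(-148) = 4588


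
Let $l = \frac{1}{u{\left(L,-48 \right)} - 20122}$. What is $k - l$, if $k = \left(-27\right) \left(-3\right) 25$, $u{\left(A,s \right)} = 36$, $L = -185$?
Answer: $\frac{40674151}{20086} \approx 2025.0$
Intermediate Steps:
$l = - \frac{1}{20086}$ ($l = \frac{1}{36 - 20122} = \frac{1}{-20086} = - \frac{1}{20086} \approx -4.9786 \cdot 10^{-5}$)
$k = 2025$ ($k = 81 \cdot 25 = 2025$)
$k - l = 2025 - - \frac{1}{20086} = 2025 + \frac{1}{20086} = \frac{40674151}{20086}$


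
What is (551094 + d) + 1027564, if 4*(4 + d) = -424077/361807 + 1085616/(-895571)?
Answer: 2046085457937513873/1296095427188 ≈ 1.5787e+6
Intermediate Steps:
d = -5956956239831/1296095427188 (d = -4 + (-424077/361807 + 1085616/(-895571))/4 = -4 + (-424077*1/361807 + 1085616*(-1/895571))/4 = -4 + (-424077/361807 - 1085616/895571)/4 = -4 + (¼)*(-772574531079/324023856797) = -4 - 772574531079/1296095427188 = -5956956239831/1296095427188 ≈ -4.5961)
(551094 + d) + 1027564 = (551094 - 5956956239831/1296095427188) + 1027564 = 714264456394503841/1296095427188 + 1027564 = 2046085457937513873/1296095427188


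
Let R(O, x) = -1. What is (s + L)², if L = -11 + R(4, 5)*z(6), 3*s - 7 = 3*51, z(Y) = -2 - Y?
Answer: 22801/9 ≈ 2533.4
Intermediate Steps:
s = 160/3 (s = 7/3 + (3*51)/3 = 7/3 + (⅓)*153 = 7/3 + 51 = 160/3 ≈ 53.333)
L = -3 (L = -11 - (-2 - 1*6) = -11 - (-2 - 6) = -11 - 1*(-8) = -11 + 8 = -3)
(s + L)² = (160/3 - 3)² = (151/3)² = 22801/9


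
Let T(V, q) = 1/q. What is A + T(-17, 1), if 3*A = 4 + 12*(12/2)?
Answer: 79/3 ≈ 26.333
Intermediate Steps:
A = 76/3 (A = (4 + 12*(12/2))/3 = (4 + 12*(12*(½)))/3 = (4 + 12*6)/3 = (4 + 72)/3 = (⅓)*76 = 76/3 ≈ 25.333)
A + T(-17, 1) = 76/3 + 1/1 = 76/3 + 1 = 79/3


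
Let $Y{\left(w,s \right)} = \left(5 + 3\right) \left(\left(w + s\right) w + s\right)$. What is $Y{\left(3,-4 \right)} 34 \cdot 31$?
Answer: $-59024$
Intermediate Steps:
$Y{\left(w,s \right)} = 8 s + 8 w \left(s + w\right)$ ($Y{\left(w,s \right)} = 8 \left(\left(s + w\right) w + s\right) = 8 \left(w \left(s + w\right) + s\right) = 8 \left(s + w \left(s + w\right)\right) = 8 s + 8 w \left(s + w\right)$)
$Y{\left(3,-4 \right)} 34 \cdot 31 = \left(8 \left(-4\right) + 8 \cdot 3^{2} + 8 \left(-4\right) 3\right) 34 \cdot 31 = \left(-32 + 8 \cdot 9 - 96\right) 34 \cdot 31 = \left(-32 + 72 - 96\right) 34 \cdot 31 = \left(-56\right) 34 \cdot 31 = \left(-1904\right) 31 = -59024$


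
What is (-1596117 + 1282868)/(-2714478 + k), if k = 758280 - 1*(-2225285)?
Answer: -313249/269087 ≈ -1.1641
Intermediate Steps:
k = 2983565 (k = 758280 + 2225285 = 2983565)
(-1596117 + 1282868)/(-2714478 + k) = (-1596117 + 1282868)/(-2714478 + 2983565) = -313249/269087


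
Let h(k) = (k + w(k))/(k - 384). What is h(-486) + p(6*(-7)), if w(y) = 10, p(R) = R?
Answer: -18032/435 ≈ -41.453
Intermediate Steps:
h(k) = (10 + k)/(-384 + k) (h(k) = (k + 10)/(k - 384) = (10 + k)/(-384 + k))
h(-486) + p(6*(-7)) = (10 - 486)/(-384 - 486) + 6*(-7) = -476/(-870) - 42 = -1/870*(-476) - 42 = 238/435 - 42 = -18032/435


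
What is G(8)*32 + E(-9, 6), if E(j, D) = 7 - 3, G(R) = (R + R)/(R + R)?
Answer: 36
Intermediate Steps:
G(R) = 1 (G(R) = (2*R)/((2*R)) = (2*R)*(1/(2*R)) = 1)
E(j, D) = 4
G(8)*32 + E(-9, 6) = 1*32 + 4 = 32 + 4 = 36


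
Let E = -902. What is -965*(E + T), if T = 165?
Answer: 711205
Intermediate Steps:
-965*(E + T) = -965*(-902 + 165) = -965*(-737) = 711205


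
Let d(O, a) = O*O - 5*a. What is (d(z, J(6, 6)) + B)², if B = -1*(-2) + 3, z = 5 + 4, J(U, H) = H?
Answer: 3136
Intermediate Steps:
z = 9
d(O, a) = O² - 5*a
B = 5 (B = 2 + 3 = 5)
(d(z, J(6, 6)) + B)² = ((9² - 5*6) + 5)² = ((81 - 30) + 5)² = (51 + 5)² = 56² = 3136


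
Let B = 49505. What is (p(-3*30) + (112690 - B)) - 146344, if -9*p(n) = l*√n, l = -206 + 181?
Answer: -83159 + 25*I*√10/3 ≈ -83159.0 + 26.352*I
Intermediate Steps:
l = -25
p(n) = 25*√n/9 (p(n) = -(-25)*√n/9 = 25*√n/9)
(p(-3*30) + (112690 - B)) - 146344 = (25*√(-3*30)/9 + (112690 - 1*49505)) - 146344 = (25*√(-90)/9 + (112690 - 49505)) - 146344 = (25*(3*I*√10)/9 + 63185) - 146344 = (25*I*√10/3 + 63185) - 146344 = (63185 + 25*I*√10/3) - 146344 = -83159 + 25*I*√10/3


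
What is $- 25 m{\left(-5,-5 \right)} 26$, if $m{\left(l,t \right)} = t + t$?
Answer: $6500$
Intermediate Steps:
$m{\left(l,t \right)} = 2 t$
$- 25 m{\left(-5,-5 \right)} 26 = - 25 \cdot 2 \left(-5\right) 26 = \left(-25\right) \left(-10\right) 26 = 250 \cdot 26 = 6500$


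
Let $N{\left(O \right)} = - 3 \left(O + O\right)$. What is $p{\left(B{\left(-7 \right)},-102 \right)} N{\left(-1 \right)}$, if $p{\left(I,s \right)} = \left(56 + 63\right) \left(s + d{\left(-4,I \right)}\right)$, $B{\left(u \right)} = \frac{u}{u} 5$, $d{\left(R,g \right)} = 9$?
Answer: $-66402$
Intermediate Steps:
$B{\left(u \right)} = 5$ ($B{\left(u \right)} = 1 \cdot 5 = 5$)
$p{\left(I,s \right)} = 1071 + 119 s$ ($p{\left(I,s \right)} = \left(56 + 63\right) \left(s + 9\right) = 119 \left(9 + s\right) = 1071 + 119 s$)
$N{\left(O \right)} = - 6 O$ ($N{\left(O \right)} = - 3 \cdot 2 O = - 6 O$)
$p{\left(B{\left(-7 \right)},-102 \right)} N{\left(-1 \right)} = \left(1071 + 119 \left(-102\right)\right) \left(\left(-6\right) \left(-1\right)\right) = \left(1071 - 12138\right) 6 = \left(-11067\right) 6 = -66402$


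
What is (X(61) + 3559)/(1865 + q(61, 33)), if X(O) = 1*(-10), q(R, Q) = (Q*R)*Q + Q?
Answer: 507/9761 ≈ 0.051941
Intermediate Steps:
q(R, Q) = Q + R*Q² (q(R, Q) = R*Q² + Q = Q + R*Q²)
X(O) = -10
(X(61) + 3559)/(1865 + q(61, 33)) = (-10 + 3559)/(1865 + 33*(1 + 33*61)) = 3549/(1865 + 33*(1 + 2013)) = 3549/(1865 + 33*2014) = 3549/(1865 + 66462) = 3549/68327 = 3549*(1/68327) = 507/9761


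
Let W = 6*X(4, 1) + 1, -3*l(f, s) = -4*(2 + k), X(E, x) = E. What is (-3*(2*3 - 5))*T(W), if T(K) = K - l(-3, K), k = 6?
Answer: -43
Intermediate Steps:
l(f, s) = 32/3 (l(f, s) = -(-4)*(2 + 6)/3 = -(-4)*8/3 = -⅓*(-32) = 32/3)
W = 25 (W = 6*4 + 1 = 24 + 1 = 25)
T(K) = -32/3 + K (T(K) = K - 1*32/3 = K - 32/3 = -32/3 + K)
(-3*(2*3 - 5))*T(W) = (-3*(2*3 - 5))*(-32/3 + 25) = -3*(6 - 5)*(43/3) = -3*1*(43/3) = -3*43/3 = -43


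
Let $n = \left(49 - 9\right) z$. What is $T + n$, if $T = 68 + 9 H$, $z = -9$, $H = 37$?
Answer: $41$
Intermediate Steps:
$T = 401$ ($T = 68 + 9 \cdot 37 = 68 + 333 = 401$)
$n = -360$ ($n = \left(49 - 9\right) \left(-9\right) = 40 \left(-9\right) = -360$)
$T + n = 401 - 360 = 41$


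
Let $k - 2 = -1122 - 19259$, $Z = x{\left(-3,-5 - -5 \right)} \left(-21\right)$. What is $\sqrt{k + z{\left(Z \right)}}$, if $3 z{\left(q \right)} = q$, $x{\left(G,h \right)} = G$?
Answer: $3 i \sqrt{2262} \approx 142.68 i$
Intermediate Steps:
$Z = 63$ ($Z = \left(-3\right) \left(-21\right) = 63$)
$z{\left(q \right)} = \frac{q}{3}$
$k = -20379$ ($k = 2 - 20381 = -20379$)
$\sqrt{k + z{\left(Z \right)}} = \sqrt{-20379 + \frac{1}{3} \cdot 63} = \sqrt{-20379 + 21} = \sqrt{-20358} = 3 i \sqrt{2262}$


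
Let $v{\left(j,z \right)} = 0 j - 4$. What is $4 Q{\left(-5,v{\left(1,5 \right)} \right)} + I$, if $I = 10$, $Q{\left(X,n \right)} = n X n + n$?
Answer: $-326$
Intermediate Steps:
$v{\left(j,z \right)} = -4$ ($v{\left(j,z \right)} = 0 - 4 = -4$)
$Q{\left(X,n \right)} = n + X n^{2}$ ($Q{\left(X,n \right)} = X n n + n = X n^{2} + n = n + X n^{2}$)
$4 Q{\left(-5,v{\left(1,5 \right)} \right)} + I = 4 \left(- 4 \left(1 - -20\right)\right) + 10 = 4 \left(- 4 \left(1 + 20\right)\right) + 10 = 4 \left(\left(-4\right) 21\right) + 10 = 4 \left(-84\right) + 10 = -336 + 10 = -326$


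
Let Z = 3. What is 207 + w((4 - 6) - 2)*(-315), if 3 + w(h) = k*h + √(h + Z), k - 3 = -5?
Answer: -1368 - 315*I ≈ -1368.0 - 315.0*I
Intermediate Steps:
k = -2 (k = 3 - 5 = -2)
w(h) = -3 + √(3 + h) - 2*h (w(h) = -3 + (-2*h + √(h + 3)) = -3 + (-2*h + √(3 + h)) = -3 + (√(3 + h) - 2*h) = -3 + √(3 + h) - 2*h)
207 + w((4 - 6) - 2)*(-315) = 207 + (-3 + √(3 + ((4 - 6) - 2)) - 2*((4 - 6) - 2))*(-315) = 207 + (-3 + √(3 + (-2 - 2)) - 2*(-2 - 2))*(-315) = 207 + (-3 + √(3 - 4) - 2*(-4))*(-315) = 207 + (-3 + √(-1) + 8)*(-315) = 207 + (-3 + I + 8)*(-315) = 207 + (5 + I)*(-315) = 207 + (-1575 - 315*I) = -1368 - 315*I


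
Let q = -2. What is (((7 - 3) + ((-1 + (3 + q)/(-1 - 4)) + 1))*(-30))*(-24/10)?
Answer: 1368/5 ≈ 273.60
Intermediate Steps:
(((7 - 3) + ((-1 + (3 + q)/(-1 - 4)) + 1))*(-30))*(-24/10) = (((7 - 3) + ((-1 + (3 - 2)/(-1 - 4)) + 1))*(-30))*(-24/10) = ((4 + ((-1 + 1/(-5)) + 1))*(-30))*(-24*1/10) = ((4 + ((-1 + 1*(-1/5)) + 1))*(-30))*(-12/5) = ((4 + ((-1 - 1/5) + 1))*(-30))*(-12/5) = ((4 + (-6/5 + 1))*(-30))*(-12/5) = ((4 - 1/5)*(-30))*(-12/5) = ((19/5)*(-30))*(-12/5) = -114*(-12/5) = 1368/5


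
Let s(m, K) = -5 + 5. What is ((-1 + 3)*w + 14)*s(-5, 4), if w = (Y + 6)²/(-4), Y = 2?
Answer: 0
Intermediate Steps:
s(m, K) = 0
w = -16 (w = (2 + 6)²/(-4) = 8²*(-¼) = 64*(-¼) = -16)
((-1 + 3)*w + 14)*s(-5, 4) = ((-1 + 3)*(-16) + 14)*0 = (2*(-16) + 14)*0 = (-32 + 14)*0 = -18*0 = 0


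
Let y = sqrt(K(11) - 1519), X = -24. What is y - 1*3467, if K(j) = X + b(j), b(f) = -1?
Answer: -3467 + 2*I*sqrt(386) ≈ -3467.0 + 39.294*I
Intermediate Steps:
K(j) = -25 (K(j) = -24 - 1 = -25)
y = 2*I*sqrt(386) (y = sqrt(-25 - 1519) = sqrt(-1544) = 2*I*sqrt(386) ≈ 39.294*I)
y - 1*3467 = 2*I*sqrt(386) - 1*3467 = 2*I*sqrt(386) - 3467 = -3467 + 2*I*sqrt(386)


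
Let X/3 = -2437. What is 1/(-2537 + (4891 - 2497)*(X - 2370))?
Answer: -1/23178851 ≈ -4.3143e-8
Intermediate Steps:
X = -7311 (X = 3*(-2437) = -7311)
1/(-2537 + (4891 - 2497)*(X - 2370)) = 1/(-2537 + (4891 - 2497)*(-7311 - 2370)) = 1/(-2537 + 2394*(-9681)) = 1/(-2537 - 23176314) = 1/(-23178851) = -1/23178851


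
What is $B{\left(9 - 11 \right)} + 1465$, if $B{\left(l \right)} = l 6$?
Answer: $1453$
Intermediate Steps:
$B{\left(l \right)} = 6 l$
$B{\left(9 - 11 \right)} + 1465 = 6 \left(9 - 11\right) + 1465 = 6 \left(-2\right) + 1465 = -12 + 1465 = 1453$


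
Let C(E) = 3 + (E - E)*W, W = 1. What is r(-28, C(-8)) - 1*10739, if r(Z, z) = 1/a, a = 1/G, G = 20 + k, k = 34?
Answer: -10685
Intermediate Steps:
G = 54 (G = 20 + 34 = 54)
a = 1/54 ≈ 0.018519
C(E) = 3 (C(E) = 3 + (E - E)*1 = 3 + 0*1 = 3 + 0 = 3)
r(Z, z) = 54 (r(Z, z) = 1/(1/54) = 54)
r(-28, C(-8)) - 1*10739 = 54 - 1*10739 = 54 - 10739 = -10685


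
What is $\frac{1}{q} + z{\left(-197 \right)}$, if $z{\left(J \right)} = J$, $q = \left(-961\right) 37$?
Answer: $- \frac{7004730}{35557} \approx -197.0$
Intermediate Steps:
$q = -35557$
$\frac{1}{q} + z{\left(-197 \right)} = \frac{1}{-35557} - 197 = - \frac{1}{35557} - 197 = - \frac{7004730}{35557}$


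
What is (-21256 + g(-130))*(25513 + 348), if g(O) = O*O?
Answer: -112650516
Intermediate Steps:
g(O) = O**2
(-21256 + g(-130))*(25513 + 348) = (-21256 + (-130)**2)*(25513 + 348) = (-21256 + 16900)*25861 = -4356*25861 = -112650516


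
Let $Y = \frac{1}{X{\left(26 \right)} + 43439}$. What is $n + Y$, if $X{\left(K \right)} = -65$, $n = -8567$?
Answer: $- \frac{371585057}{43374} \approx -8567.0$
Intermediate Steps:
$Y = \frac{1}{43374}$ ($Y = \frac{1}{-65 + 43439} = \frac{1}{43374} \approx 2.3055 \cdot 10^{-5}$)
$n + Y = -8567 + \frac{1}{43374} = - \frac{371585057}{43374}$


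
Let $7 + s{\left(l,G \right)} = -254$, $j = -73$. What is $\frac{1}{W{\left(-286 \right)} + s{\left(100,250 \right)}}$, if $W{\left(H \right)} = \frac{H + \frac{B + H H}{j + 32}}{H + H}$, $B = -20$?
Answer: $- \frac{11726}{3013735} \approx -0.0038909$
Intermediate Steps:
$s{\left(l,G \right)} = -261$ ($s{\left(l,G \right)} = -7 - 254 = -261$)
$W{\left(H \right)} = \frac{\frac{20}{41} + H - \frac{H^{2}}{41}}{2 H}$ ($W{\left(H \right)} = \frac{H + \frac{-20 + H H}{-73 + 32}}{H + H} = \frac{H + \frac{-20 + H^{2}}{-41}}{2 H} = \left(H + \left(-20 + H^{2}\right) \left(- \frac{1}{41}\right)\right) \frac{1}{2 H} = \left(H - \left(- \frac{20}{41} + \frac{H^{2}}{41}\right)\right) \frac{1}{2 H} = \left(\frac{20}{41} + H - \frac{H^{2}}{41}\right) \frac{1}{2 H} = \frac{\frac{20}{41} + H - \frac{H^{2}}{41}}{2 H}$)
$\frac{1}{W{\left(-286 \right)} + s{\left(100,250 \right)}} = \frac{1}{\frac{20 - \left(-286\right)^{2} + 41 \left(-286\right)}{82 \left(-286\right)} - 261} = \frac{1}{\frac{1}{82} \left(- \frac{1}{286}\right) \left(20 - 81796 - 11726\right) - 261} = \frac{1}{\frac{1}{82} \left(- \frac{1}{286}\right) \left(-93502\right) - 261} = \frac{1}{\frac{46751}{11726} - 261} = \frac{1}{- \frac{3013735}{11726}} = - \frac{11726}{3013735}$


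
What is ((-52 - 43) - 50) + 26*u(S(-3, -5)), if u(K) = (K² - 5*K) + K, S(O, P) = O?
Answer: 401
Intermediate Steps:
u(K) = K² - 4*K
((-52 - 43) - 50) + 26*u(S(-3, -5)) = ((-52 - 43) - 50) + 26*(-3*(-4 - 3)) = (-95 - 50) + 26*(-3*(-7)) = -145 + 26*21 = -145 + 546 = 401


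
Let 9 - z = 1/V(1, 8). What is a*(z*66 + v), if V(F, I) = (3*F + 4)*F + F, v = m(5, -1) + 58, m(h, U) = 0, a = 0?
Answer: 0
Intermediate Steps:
v = 58 (v = 0 + 58 = 58)
V(F, I) = F + F*(4 + 3*F) (V(F, I) = (4 + 3*F)*F + F = F*(4 + 3*F) + F = F + F*(4 + 3*F))
z = 71/8 (z = 9 - 1/(1*(5 + 3*1)) = 9 - 1/(1*(5 + 3)) = 9 - 1/(1*8) = 9 - 1/8 = 9 - 1*⅛ = 9 - ⅛ = 71/8 ≈ 8.8750)
a*(z*66 + v) = 0*((71/8)*66 + 58) = 0*(2343/4 + 58) = 0*(2575/4) = 0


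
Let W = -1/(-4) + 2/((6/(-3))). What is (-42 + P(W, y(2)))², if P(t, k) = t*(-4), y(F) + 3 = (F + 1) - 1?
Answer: 1521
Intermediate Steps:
y(F) = -3 + F (y(F) = -3 + ((F + 1) - 1) = -3 + ((1 + F) - 1) = -3 + F)
W = -¾ (W = -1*(-¼) + 2/((6*(-⅓))) = ¼ + 2/(-2) = ¼ + 2*(-½) = ¼ - 1 = -¾ ≈ -0.75000)
P(t, k) = -4*t
(-42 + P(W, y(2)))² = (-42 - 4*(-¾))² = (-42 + 3)² = (-39)² = 1521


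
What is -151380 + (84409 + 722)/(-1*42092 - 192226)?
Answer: -11823714657/78106 ≈ -1.5138e+5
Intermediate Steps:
-151380 + (84409 + 722)/(-1*42092 - 192226) = -151380 + 85131/(-42092 - 192226) = -151380 + 85131/(-234318) = -151380 + 85131*(-1/234318) = -151380 - 28377/78106 = -11823714657/78106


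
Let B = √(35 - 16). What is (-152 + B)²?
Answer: (152 - √19)² ≈ 21798.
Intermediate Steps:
B = √19 ≈ 4.3589
(-152 + B)² = (-152 + √19)²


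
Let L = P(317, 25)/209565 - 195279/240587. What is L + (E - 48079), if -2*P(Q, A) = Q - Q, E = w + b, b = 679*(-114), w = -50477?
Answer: -42334364973/240587 ≈ -1.7596e+5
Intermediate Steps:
b = -77406
E = -127883 (E = -50477 - 77406 = -127883)
P(Q, A) = 0 (P(Q, A) = -(Q - Q)/2 = -1/2*0 = 0)
L = -195279/240587 (L = 0/209565 - 195279/240587 = 0*(1/209565) - 195279*1/240587 = 0 - 195279/240587 = -195279/240587 ≈ -0.81168)
L + (E - 48079) = -195279/240587 + (-127883 - 48079) = -195279/240587 - 175962 = -42334364973/240587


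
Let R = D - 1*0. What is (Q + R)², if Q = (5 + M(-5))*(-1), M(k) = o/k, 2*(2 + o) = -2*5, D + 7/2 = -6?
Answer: 25281/100 ≈ 252.81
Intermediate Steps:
D = -19/2 (D = -7/2 - 6 = -19/2 ≈ -9.5000)
o = -7 (o = -2 + (-2*5)/2 = -2 + (½)*(-10) = -2 - 5 = -7)
M(k) = -7/k
R = -19/2 (R = -19/2 - 1*0 = -19/2 + 0 = -19/2 ≈ -9.5000)
Q = -32/5 (Q = (5 - 7/(-5))*(-1) = (5 - 7*(-⅕))*(-1) = (5 + 7/5)*(-1) = (32/5)*(-1) = -32/5 ≈ -6.4000)
(Q + R)² = (-32/5 - 19/2)² = (-159/10)² = 25281/100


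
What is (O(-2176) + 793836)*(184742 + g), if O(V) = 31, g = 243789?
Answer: 340196619377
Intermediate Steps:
(O(-2176) + 793836)*(184742 + g) = (31 + 793836)*(184742 + 243789) = 793867*428531 = 340196619377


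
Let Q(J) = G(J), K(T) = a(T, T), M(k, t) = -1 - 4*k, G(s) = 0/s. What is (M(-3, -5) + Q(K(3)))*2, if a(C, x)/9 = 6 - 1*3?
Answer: 22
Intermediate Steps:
a(C, x) = 27 (a(C, x) = 9*(6 - 1*3) = 9*(6 - 3) = 9*3 = 27)
G(s) = 0
K(T) = 27
Q(J) = 0
(M(-3, -5) + Q(K(3)))*2 = ((-1 - 4*(-3)) + 0)*2 = ((-1 + 12) + 0)*2 = (11 + 0)*2 = 11*2 = 22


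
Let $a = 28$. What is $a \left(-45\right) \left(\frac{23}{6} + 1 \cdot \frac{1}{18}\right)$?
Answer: $-4900$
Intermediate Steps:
$a \left(-45\right) \left(\frac{23}{6} + 1 \cdot \frac{1}{18}\right) = 28 \left(-45\right) \left(\frac{23}{6} + 1 \cdot \frac{1}{18}\right) = - 1260 \left(23 \cdot \frac{1}{6} + 1 \cdot \frac{1}{18}\right) = - 1260 \left(\frac{23}{6} + \frac{1}{18}\right) = \left(-1260\right) \frac{35}{9} = -4900$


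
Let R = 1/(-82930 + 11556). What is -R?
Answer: 1/71374 ≈ 1.4011e-5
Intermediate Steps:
R = -1/71374 (R = 1/(-71374) = -1/71374 ≈ -1.4011e-5)
-R = -1*(-1/71374) = 1/71374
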